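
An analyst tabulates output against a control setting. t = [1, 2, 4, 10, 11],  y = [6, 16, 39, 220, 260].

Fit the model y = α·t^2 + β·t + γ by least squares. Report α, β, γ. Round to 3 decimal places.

With design matrix X, XᵀX = [[24914, 2404, 242]; [2404, 242, 28]; [242, 28, 5]] and Xᵀy = [54154, 5254, 541]ᵀ.
Inverting the 3×3 Gram matrix, [α, β, γ]ᵀ = [20858/10317, 221/181, 36229/10317]ᵀ.

α = 2.022, β = 1.221, γ = 3.512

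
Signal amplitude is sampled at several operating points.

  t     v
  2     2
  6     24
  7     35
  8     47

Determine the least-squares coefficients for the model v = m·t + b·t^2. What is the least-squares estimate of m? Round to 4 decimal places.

From the data, Σt·t = 153, Σt·t^2 = 1079, Σt^2·t^2 = 7809.
Right-hand side: Σt·v = 769, Σt^2·v = 5595.
Eliminating b: 7809·(row 1) − 1079·(row 2) gives 30536·m = 7809·769 − 1079·5595 = -31884, so m = -7971/7634.
Then b = (5595 − 1079·(-7971/7634))/7809 = 6571/7634.

m = -1.0441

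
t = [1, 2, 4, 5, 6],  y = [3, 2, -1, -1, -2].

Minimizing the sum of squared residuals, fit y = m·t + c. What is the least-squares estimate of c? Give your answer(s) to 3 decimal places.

Entries of MᵀM: Σt·t = 82, Σt = 18, Σ1 = 5.
For Mᵀy: Σt·y = -14, Σy = 1.
MᵀM·[m, c]ᵀ = Mᵀy becomes [[82, 18]; [18, 5]]·[m, c]ᵀ = [-14, 1]ᵀ.
Δ = 82·5 − 18² = 86.
m = ((-14)·5 − 18·1)/86 = -44/43; c = (82·1 − 18·(-14))/86 = 167/43.

c = 3.884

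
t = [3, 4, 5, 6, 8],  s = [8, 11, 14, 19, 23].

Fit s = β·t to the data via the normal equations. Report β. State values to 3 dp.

β = 2.907

With design matrix X, XᵀX = [[150]] and Xᵀs = [436]ᵀ.
β = 436/150 = 2.90667.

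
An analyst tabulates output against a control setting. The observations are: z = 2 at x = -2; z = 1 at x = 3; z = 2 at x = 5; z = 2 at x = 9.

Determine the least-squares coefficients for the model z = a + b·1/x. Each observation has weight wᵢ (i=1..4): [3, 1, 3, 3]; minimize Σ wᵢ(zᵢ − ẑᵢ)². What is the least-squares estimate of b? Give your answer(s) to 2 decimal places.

The normal equations are: 10·a + (-7/30)·b = 19;  (-7/30)·a + (2749/2700)·b = -4/5.
det = 10·(2749/2700) − (-7/30)² = 27343/2700.
a = (19·(2749/2700) − (-7/30)·(-4/5))/(27343/2700) = 51727/27343; b = (10·(-4/5) − (-7/30)·19)/(27343/2700) = -9630/27343.

b = -0.35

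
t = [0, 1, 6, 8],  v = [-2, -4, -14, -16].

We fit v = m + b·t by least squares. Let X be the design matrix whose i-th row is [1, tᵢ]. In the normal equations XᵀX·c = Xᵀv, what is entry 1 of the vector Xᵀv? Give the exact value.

-36

Entry 1 ↔ basis 1, so (Xᵀv)_{1} = Σᵢ vᵢ = (1)·(-2) + (1)·(-4) + (1)·(-14) + (1)·(-16) = -36.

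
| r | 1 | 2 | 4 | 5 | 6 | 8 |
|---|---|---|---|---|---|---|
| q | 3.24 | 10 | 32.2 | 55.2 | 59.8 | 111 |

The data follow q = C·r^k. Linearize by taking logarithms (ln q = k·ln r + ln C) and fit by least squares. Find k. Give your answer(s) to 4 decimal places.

With ln qᵢ as the transformed response and ln rᵢ as the regressor:
Σln r = 7.5601, Σ(ln r)² = 12.5270, Σln q = 19.7616, Σln r·ln q = 29.9879.
Equations: 12.5270·k + 7.5601·ln C = 29.9879;  7.5601·k + 6·ln C = 19.7616.
Slope k = (n·Σln r·ln q − Σln r·Σln q)/(n·Σ(ln r)² − (Σln r)²) = (6·29.9879 − 7.5601·19.7616)/18.0074 = 1.69530; ln C = (Σln q − k·Σln r)/n = 1.15751.

k = 1.6953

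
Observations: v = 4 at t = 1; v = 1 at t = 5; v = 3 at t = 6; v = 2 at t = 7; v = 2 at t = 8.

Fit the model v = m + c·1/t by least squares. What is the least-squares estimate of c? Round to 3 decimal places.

c = 2.305

From the data, Σ1 = 5, Σ1/t = 1373/840, Σ1/t·1/t = 778849/705600.
For Mᵀv: Σv = 12, Σ1/t·v = 733/140.
Eliminating c: (778849/705600)·(row 1) − (1373/840)·(row 2) gives (502279/176400)·m = (778849/705600)·12 − (1373/840)·(733/140) = 183763/39200, so m = 1653867/1004558.
Then c = ((733/140) − (1373/840)·(1653867/1004558))/(778849/705600) = 1157940/502279.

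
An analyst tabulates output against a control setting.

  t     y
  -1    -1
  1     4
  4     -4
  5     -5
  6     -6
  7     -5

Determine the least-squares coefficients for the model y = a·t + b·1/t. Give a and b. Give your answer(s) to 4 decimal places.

a = -0.9939, b = 3.3707

Sums needed: Σt·t = 128, Σt·1/t = 6, Σ1/t·1/t = 379381/176400.
And Σt·y = -107, Σ1/t·y = 9/7.
Normal equations: [[128, 6]; [6, 379381/176400]]·[a, b]ᵀ = [-107, 9/7]ᵀ.
Eliminating b: (379381/176400)·(row 1) − 6·(row 2) gives (2638148/11025)·a = (379381/176400)·(-107) − 6·(9/7) = -41954567/176400, so a = -41954567/42210368.
Then b = ((9/7) − 6·(-41954567/42210368))/(379381/176400) = 4446225/1319074.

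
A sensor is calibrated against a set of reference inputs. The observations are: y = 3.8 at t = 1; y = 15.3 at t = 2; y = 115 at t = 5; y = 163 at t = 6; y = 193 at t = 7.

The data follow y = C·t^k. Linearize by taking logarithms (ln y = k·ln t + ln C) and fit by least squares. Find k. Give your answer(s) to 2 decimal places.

k = 2.07

Linearized form: ln y = k·ln t + ln C. From the 5 transformed points,
Σln t = 6.0403, Σ(ln t)² = 10.0677, Σln y = 19.1642, Σln t·ln y = 28.8950.
Equations: 10.0677·k + 6.0403·ln C = 28.8950;  6.0403·k + 5·ln C = 19.1642.
Δ = 10.0677·5 − (6.0403)² = 13.8539; k = (28.8950·5 − 6.0403·19.1642)/13.8539 = 2.07293, ln C = (10.0677·19.1642 − 6.0403·28.8950)/13.8539 = 1.32865.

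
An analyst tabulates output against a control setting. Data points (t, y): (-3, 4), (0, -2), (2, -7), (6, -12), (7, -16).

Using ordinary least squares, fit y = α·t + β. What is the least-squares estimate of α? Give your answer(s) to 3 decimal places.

α = -1.890

Compute the Gram sums: Σt·t = 98, Σt = 12, Σ1 = 5.
For Aᵀy: Σt·y = -210, Σy = -33.
So AᵀA·[α, β]ᵀ = Aᵀy: [[98, 12]; [12, 5]]·[α, β]ᵀ = [-210, -33]ᵀ.
Δ = 98·5 − 12² = 346.
α = ((-210)·5 − 12·(-33))/346 = -327/173; β = (98·(-33) − 12·(-210))/346 = -357/173.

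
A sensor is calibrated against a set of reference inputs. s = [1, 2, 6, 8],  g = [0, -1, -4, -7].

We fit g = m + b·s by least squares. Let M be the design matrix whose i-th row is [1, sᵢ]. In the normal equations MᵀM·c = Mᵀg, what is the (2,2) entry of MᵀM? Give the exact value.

105

Row 2 ↔ basis s, column 2 ↔ basis s, so (MᵀM)_{2,2} = Σᵢ (s)·(s) = (1)·(1) + (2)·(2) + (6)·(6) + (8)·(8) = 105.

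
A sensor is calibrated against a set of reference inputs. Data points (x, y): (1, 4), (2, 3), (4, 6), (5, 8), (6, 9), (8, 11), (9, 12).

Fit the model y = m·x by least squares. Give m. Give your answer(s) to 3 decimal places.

m = 1.427

MᵀM·[m]ᵀ = Mᵀy reads: 227·m = 324.
(Σx·x = 227, Σx·y = 324.)
m = 324/227 = 1.42731.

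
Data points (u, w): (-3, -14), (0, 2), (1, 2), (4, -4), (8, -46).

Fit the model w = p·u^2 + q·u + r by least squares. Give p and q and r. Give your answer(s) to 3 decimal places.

The normal equations are: 4434·p + 550·q + 90·r = -3132;  550·p + 90·q + 10·r = -340;  90·p + 10·q + 5·r = -60.
(Σu^2·u^2 = 4434, Σu^2·u = 550, Σu^2 = 90, Σu·u = 90, Σu = 10, Σ1 = 5, Σu^2·w = -3132, Σu·w = -340, Σw = -60.)
Inverting the 3×3 Gram matrix, [p, q, r]ᵀ = [-778/751, 1752/751, 1488/751]ᵀ.

p = -1.036, q = 2.333, r = 1.981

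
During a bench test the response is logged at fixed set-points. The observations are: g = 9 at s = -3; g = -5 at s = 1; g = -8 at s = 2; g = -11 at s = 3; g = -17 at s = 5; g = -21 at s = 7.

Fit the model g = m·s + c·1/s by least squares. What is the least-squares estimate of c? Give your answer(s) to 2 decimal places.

The normal equations are: 97·m + 6·c = -313;  6·m + (67589/44100)·c = -331/15.
(Σs·s = 97, Σs·1/s = 6, Σ1/s·1/s = 67589/44100, Σs·g = -313, Σ1/s·g = -331/15.)
Δ = 97·(67589/44100) − 6² = 4968533/44100.
m = ((-313)·(67589/44100) − 6·(-331/15))/(4968533/44100) = -15316517/4968533; c = (97·(-331/15) − 6·(-313))/(4968533/44100) = -11574780/4968533.

c = -2.33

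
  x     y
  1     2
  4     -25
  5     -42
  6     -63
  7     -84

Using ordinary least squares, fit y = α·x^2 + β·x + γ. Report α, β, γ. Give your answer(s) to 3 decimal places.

α = -1.726, β = -0.679, γ = 4.557

From the data, Σx^2·x^2 = 4579, Σx^2·x = 749, Σx^2 = 127, Σx·x = 127, Σx = 23, Σ1 = 5.
For Aᵀy: Σx^2·y = -7832, Σx·y = -1274, Σy = -212.
Solving the 3×3 system (Gaussian elimination) gives α = -3298/1911, β = -1297/1911, γ = 2903/637.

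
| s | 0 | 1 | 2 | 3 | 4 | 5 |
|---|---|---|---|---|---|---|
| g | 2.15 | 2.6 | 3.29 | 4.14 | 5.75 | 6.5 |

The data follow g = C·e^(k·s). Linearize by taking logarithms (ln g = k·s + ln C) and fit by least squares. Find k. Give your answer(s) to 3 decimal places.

With ln gᵢ as the transformed response and sᵢ as the regressor:
AᵀA = [[55.0000, 15.0000]; [15.0000, 6]], rhs = [23.9552, 7.9536]ᵀ  (here Σs = 15.0000, Σ(s)² = 55.0000, Σln g = 7.9536, Σs·ln g = 23.9552).
Slope k = (n·Σs·ln g − Σs·Σln g)/(n·Σ(s)² − (Σs)²) = (6·23.9552 − 15.0000·7.9536)/105.0000 = 0.23264; ln C = (Σln g − k·Σs)/n = 0.74398.

k = 0.233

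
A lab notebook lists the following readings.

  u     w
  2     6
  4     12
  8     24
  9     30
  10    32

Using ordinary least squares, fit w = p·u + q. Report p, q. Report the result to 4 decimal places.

The normal system MᵀM·[p, q]ᵀ = Mᵀw is [[265, 33]; [33, 5]]·[p, q]ᵀ = [842, 104]ᵀ.
Eliminating q: 5·(row 1) − 33·(row 2) gives 236·p = 5·842 − 33·104 = 778, so p = 389/118.
Then q = (104 − 33·(389/118))/5 = -113/118.

p = 3.2966, q = -0.9576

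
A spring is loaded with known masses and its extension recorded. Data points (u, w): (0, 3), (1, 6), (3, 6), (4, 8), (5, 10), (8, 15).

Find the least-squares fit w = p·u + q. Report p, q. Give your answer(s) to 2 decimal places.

p = 1.40, q = 3.11

The normal system XᵀX·[p, q]ᵀ = Xᵀw is [[115, 21]; [21, 6]]·[p, q]ᵀ = [226, 48]ᵀ.
Eliminating q: 6·(row 1) − 21·(row 2) gives 249·p = 6·226 − 21·48 = 348, so p = 116/83.
Then q = (48 − 21·(116/83))/6 = 258/83.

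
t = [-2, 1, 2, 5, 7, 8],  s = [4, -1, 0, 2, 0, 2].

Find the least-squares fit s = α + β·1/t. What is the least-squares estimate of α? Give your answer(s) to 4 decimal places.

α = 1.9834

From the data, Σ1 = 6, Σ1/t = 411/280, Σ1/t·1/t = 123561/78400.
Right-hand side: Σs = 7, Σ1/t·s = -47/20.
Normal equations: [[6, 411/280]; [411/280, 123561/78400]]·[α, β]ᵀ = [7, -47/20]ᵀ.
Δ = 6·(123561/78400) − (411/280)² = 114489/15680.
α = (7·(123561/78400) − (411/280)·(-47/20))/(114489/15680) = 75691/38163; β = (6·(-47/20) − (411/280)·7)/(114489/15680) = -127400/38163.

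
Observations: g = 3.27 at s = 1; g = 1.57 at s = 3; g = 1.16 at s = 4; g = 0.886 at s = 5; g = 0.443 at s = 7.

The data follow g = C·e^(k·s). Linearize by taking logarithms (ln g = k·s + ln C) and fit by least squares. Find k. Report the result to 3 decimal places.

k = -0.328

With ln gᵢ as the transformed response and sᵢ as the regressor:
Σs = 20.0000, Σ(s)² = 100.0000, Σln g = 0.8491, Σs·ln g = -3.1728.
Equations: 100.0000·k + 20.0000·ln C = -3.1728;  20.0000·k + 5·ln C = 0.8491.
Slope k = (n·Σs·ln g − Σs·Σln g)/(n·Σ(s)² − (Σs)²) = (5·-3.1728 − 20.0000·0.8491)/100.0000 = -0.32845; ln C = (Σln g − k·Σs)/n = 1.48362.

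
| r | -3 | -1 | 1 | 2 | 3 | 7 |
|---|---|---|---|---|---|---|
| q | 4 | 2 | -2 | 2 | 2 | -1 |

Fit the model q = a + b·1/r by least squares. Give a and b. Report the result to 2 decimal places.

a = 1.37, b = -1.88

Entries of AᵀA: Σ1 = 6, Σ1/r = 9/14, Σ1/r·1/r = 4397/1764.
Right-hand side: Σq = 7, Σ1/r·q = -80/21.
Normal equations: [[6, 9/14]; [9/14, 4397/1764]]·[a, b]ᵀ = [7, -80/21]ᵀ.
det = 6·(4397/1764) − (9/14)² = 8551/588.
a = (7·(4397/1764) − (9/14)·(-80/21))/(8551/588) = 35099/25653; b = (6·(-80/21) − (9/14)·7)/(8551/588) = -16086/8551.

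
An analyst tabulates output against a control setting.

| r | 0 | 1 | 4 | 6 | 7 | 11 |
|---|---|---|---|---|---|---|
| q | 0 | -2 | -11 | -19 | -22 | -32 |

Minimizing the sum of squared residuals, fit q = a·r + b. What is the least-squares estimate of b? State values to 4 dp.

b = 0.2736

The normal system AᵀA·[a, b]ᵀ = Aᵀq is [[223, 29]; [29, 6]]·[a, b]ᵀ = [-666, -86]ᵀ.
Eliminating b: 6·(row 1) − 29·(row 2) gives 497·a = 6·(-666) − 29·(-86) = -1502, so a = -1502/497.
Then b = ((-86) − 29·(-1502/497))/6 = 136/497.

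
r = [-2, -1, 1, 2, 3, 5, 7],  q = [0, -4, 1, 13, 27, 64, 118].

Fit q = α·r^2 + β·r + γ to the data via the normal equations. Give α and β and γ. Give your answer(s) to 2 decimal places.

Setting ∂/∂α … = 0 gives: 3141·α + 495·β + 93·γ = 7674;  495·α + 93·β + 15·γ = 1258;  93·α + 15·β + 7·γ = 219.
Row-reducing yields α = 919/462, β = 761/231, γ = -339/154.

α = 1.99, β = 3.29, γ = -2.20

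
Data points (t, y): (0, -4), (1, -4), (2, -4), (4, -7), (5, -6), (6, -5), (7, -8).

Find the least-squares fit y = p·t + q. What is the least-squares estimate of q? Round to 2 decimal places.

With design matrix M, MᵀM = [[131, 25]; [25, 7]] and Mᵀy = [-156, -38]ᵀ.
Eliminating q: 7·(row 1) − 25·(row 2) gives 292·p = 7·(-156) − 25·(-38) = -142, so p = -71/146.
Then q = ((-38) − 25·(-71/146))/7 = -539/146.

q = -3.69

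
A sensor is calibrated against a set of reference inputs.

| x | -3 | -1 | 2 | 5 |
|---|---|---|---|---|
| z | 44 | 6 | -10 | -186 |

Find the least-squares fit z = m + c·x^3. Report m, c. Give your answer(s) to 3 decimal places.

Compute the Gram sums: Σ1 = 4, Σx^3 = 105, Σx^3·x^3 = 16419.
And Σz = -146, Σx^3·z = -24524.
Normal equations: [[4, 105]; [105, 16419]]·[m, c]ᵀ = [-146, -24524]ᵀ.
Eliminating c: 16419·(row 1) − 105·(row 2) gives 54651·m = 16419·(-146) − 105·(-24524) = 177846, so m = 59282/18217.
Then c = ((-24524) − 105·(59282/18217))/16419 = -82766/54651.

m = 3.254, c = -1.514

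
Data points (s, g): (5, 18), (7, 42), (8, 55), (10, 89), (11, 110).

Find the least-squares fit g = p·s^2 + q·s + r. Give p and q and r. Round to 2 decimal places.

p = 0.94, q = 0.12, r = -5.92

The normal equations are: 31763·p + 3311·q + 359·r = 28238;  3311·p + 359·q + 41·r = 2924;  359·p + 41·q + 5·r = 314.
(Σs^2·s^2 = 31763, Σs^2·s = 3311, Σs^2 = 359, Σs·s = 359, Σs = 41, Σ1 = 5, Σs^2·g = 28238, Σs·g = 2924, Σg = 314.)
Solving the 3×3 system (Gaussian elimination) gives p = 218/231, q = 9/77, r = -1367/231.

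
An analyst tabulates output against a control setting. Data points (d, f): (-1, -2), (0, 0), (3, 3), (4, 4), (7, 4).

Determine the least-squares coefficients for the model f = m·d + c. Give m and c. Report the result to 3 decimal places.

m = 0.767, c = -0.194

The normal equations are: 75·m + 13·c = 55;  13·m + 5·c = 9.
Eliminating c: 5·(row 1) − 13·(row 2) gives 206·m = 5·55 − 13·9 = 158, so m = 79/103.
Then c = (9 − 13·(79/103))/5 = -20/103.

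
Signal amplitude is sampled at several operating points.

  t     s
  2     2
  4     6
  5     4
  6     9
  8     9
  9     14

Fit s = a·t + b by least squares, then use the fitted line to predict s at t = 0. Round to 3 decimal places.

Normal-equation sums: Σt·t = 226, Σt = 34, Σ1 = 6.
Moment sums: Σt·s = 300, Σs = 44.
Normal equations: [[226, 34]; [34, 6]]·[a, b]ᵀ = [300, 44]ᵀ.
Determinant 226·6 − 34² = 200.
a = (300·6 − 34·44)/200 = 38/25; b = (226·44 − 34·300)/200 = -32/25.
At t = 0: ŝ = (38/25)·(0) + (-32/25)·(1) = -32/25.

ŝ = -1.280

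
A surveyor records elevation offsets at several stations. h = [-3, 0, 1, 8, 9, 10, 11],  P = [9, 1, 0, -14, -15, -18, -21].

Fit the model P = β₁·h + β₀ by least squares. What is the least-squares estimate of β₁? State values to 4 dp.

Setting ∂/∂β₁ … = 0 gives: 376·β₁ + 36·β₀ = -685;  36·β₁ + 7·β₀ = -58.
Determinant 376·7 − 36² = 1336.
β₁ = ((-685)·7 − 36·(-58))/1336 = -2707/1336; β₀ = (376·(-58) − 36·(-685))/1336 = 713/334.

β₁ = -2.0262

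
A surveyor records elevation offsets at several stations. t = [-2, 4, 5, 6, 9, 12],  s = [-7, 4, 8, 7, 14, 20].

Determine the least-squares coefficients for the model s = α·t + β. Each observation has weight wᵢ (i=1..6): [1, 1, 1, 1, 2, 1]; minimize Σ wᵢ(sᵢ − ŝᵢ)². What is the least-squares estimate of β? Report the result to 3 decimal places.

Entries of MᵀWM: Σwᵢ·t·t = 387, Σwᵢ·t = 43, Σwᵢ·1 = 7.
And Σwᵢ·t·s = 604, Σwᵢ·s = 60.
Normal equations: [[387, 43]; [43, 7]]·[α, β]ᵀ = [604, 60]ᵀ.
Δ = 387·7 − 43² = 860.
α = (604·7 − 43·60)/860 = 412/215; β = (387·60 − 43·604)/860 = -16/5.

β = -3.200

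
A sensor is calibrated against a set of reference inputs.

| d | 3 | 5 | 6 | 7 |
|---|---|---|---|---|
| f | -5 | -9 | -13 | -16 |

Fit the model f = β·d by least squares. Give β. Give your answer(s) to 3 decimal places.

β = -2.101

The normal equations are: 119·β = -250.
β = (-250)/119 = -2.10084.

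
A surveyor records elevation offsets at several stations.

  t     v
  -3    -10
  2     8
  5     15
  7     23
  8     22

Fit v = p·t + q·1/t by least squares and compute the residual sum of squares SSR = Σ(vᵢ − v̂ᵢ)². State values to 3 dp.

SSR = 7.501

With design matrix M, MᵀM = [[151, 5]; [5, 308449/705600]] and Mᵀv = [458, 1375/84]ᵀ.
Δ = 151·(308449/705600) − 5² = 28935799/705600.
p = (458·(308449/705600) − 5·(1375/84))/(28935799/705600) = 83519642/28935799; q = (151·(1375/84) − 5·458)/(28935799/705600) = 128226000/28935799.
Residuals: 3942936/28935799, 334108/28935799, -9206425/28935799, 62567883/28935799, -47597808/28935799; SSR = 217056662/28935799.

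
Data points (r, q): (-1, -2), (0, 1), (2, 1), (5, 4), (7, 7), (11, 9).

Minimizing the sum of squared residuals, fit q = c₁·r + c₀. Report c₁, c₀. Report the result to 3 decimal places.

Compute the Gram sums: Σr·r = 200, Σr = 24, Σ1 = 6.
Right-hand side: Σr·q = 172, Σq = 20.
So AᵀA·[c₁, c₀]ᵀ = Aᵀq: [[200, 24]; [24, 6]]·[c₁, c₀]ᵀ = [172, 20]ᵀ.
det = 200·6 − 24² = 624.
c₁ = (172·6 − 24·20)/624 = 23/26; c₀ = (200·20 − 24·172)/624 = -8/39.

c₁ = 0.885, c₀ = -0.205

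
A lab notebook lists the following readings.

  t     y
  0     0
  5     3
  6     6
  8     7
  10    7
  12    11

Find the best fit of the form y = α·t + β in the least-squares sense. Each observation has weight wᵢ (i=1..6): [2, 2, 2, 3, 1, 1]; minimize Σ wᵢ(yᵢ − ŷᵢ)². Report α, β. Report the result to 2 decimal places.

α = 0.87, β = -0.19

Normal-equation sums: Σwᵢ·t·t = 558, Σwᵢ·t = 68, Σwᵢ·1 = 11.
Moment sums: Σwᵢ·t·y = 472, Σwᵢ·y = 57.
Eliminating β: 11·(row 1) − 68·(row 2) gives 1514·α = 11·472 − 68·57 = 1316, so α = 658/757.
Then β = (57 − 68·(658/757))/11 = -145/757.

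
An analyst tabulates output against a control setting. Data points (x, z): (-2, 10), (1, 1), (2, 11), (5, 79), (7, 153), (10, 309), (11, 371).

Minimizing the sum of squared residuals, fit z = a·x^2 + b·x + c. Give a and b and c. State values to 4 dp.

Forming AᵀA = [[27700, 2800, 304]; [2800, 304, 34]; [304, 34, 7]] and Aᵀz = [85348, 8640, 934]ᵀ gives AᵀA·[a, b, c]ᵀ = Aᵀz.
Solving the 3×3 system (Gaussian elimination) gives a = 114949/38157, b = 10677/12719, c = -56416/38157.

a = 3.0125, b = 0.8395, c = -1.4785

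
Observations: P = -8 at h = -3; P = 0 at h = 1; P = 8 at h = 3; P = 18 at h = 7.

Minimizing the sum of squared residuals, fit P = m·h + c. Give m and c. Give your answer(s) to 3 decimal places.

Compute the Gram sums: Σh·h = 68, Σh = 8, Σ1 = 4.
For XᵀP: Σh·P = 174, ΣP = 18.
XᵀX·[m, c]ᵀ = XᵀP becomes [[68, 8]; [8, 4]]·[m, c]ᵀ = [174, 18]ᵀ.
Eliminating c: 4·(row 1) − 8·(row 2) gives 208·m = 4·174 − 8·18 = 552, so m = 69/26.
Then c = (18 − 8·(69/26))/4 = -21/26.

m = 2.654, c = -0.808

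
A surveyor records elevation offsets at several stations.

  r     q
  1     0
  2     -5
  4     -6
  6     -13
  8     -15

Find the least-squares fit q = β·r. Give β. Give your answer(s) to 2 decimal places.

β = -1.92

The normal system XᵀX·[β]ᵀ = Xᵀq is [[121]]·[β]ᵀ = [-232]ᵀ.
Hence β = -232 / 121 ≈ -1.91736.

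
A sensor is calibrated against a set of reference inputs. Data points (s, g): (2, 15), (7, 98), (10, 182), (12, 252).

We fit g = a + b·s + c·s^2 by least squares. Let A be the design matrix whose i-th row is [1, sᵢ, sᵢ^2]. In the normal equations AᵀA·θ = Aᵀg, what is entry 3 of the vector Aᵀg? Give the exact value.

59350

Entry 3 ↔ basis s^2, so (Aᵀg)_{3} = Σᵢ (s^2)·gᵢ = (4)·(15) + (49)·(98) + (100)·(182) + (144)·(252) = 59350.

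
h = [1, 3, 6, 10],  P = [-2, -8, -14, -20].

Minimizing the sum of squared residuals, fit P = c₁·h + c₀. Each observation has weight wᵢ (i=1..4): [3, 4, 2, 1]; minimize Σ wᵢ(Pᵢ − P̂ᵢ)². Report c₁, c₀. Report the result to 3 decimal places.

Sums needed: Σwᵢ·h·h = 211, Σwᵢ·h = 37, Σwᵢ·1 = 10.
Right-hand side: Σwᵢ·h·P = -470, Σwᵢ·P = -86.
Normal equations: [[211, 37]; [37, 10]]·[c₁, c₀]ᵀ = [-470, -86]ᵀ.
Eliminating c₀: 10·(row 1) − 37·(row 2) gives 741·c₁ = 10·(-470) − 37·(-86) = -1518, so c₁ = -506/247.
Then c₀ = ((-86) − 37·(-506/247))/10 = -252/247.

c₁ = -2.049, c₀ = -1.020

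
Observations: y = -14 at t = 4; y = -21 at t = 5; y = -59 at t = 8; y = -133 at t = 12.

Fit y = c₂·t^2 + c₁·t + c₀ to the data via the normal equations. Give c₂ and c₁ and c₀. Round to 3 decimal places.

The normal system AᵀA·[c₂, c₁, c₀]ᵀ = Aᵀy is [[25713, 2429, 249]; [2429, 249, 29]; [249, 29, 4]]·[c₂, c₁, c₀]ᵀ = [-23677, -2229, -227]ᵀ.
Solving the 3×3 system (Gaussian elimination) gives c₂ = -1223/1336, c₁ = -2113/6680, c₀ = 2111/835.

c₂ = -0.915, c₁ = -0.316, c₀ = 2.528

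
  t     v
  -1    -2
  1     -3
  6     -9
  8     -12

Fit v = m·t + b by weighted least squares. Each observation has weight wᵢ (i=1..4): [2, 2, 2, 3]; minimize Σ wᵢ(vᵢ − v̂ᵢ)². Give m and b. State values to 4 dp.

Entries of XᵀWX: Σwᵢ·t·t = 268, Σwᵢ·t = 36, Σwᵢ·1 = 9.
And Σwᵢ·t·v = -398, Σwᵢ·v = -64.
So XᵀWX·[m, b]ᵀ = XᵀWv: [[268, 36]; [36, 9]]·[m, b]ᵀ = [-398, -64]ᵀ.
Determinant 268·9 − 36² = 1116.
m = ((-398)·9 − 36·(-64))/1116 = -71/62; b = (268·(-64) − 36·(-398))/1116 = -706/279.

m = -1.1452, b = -2.5305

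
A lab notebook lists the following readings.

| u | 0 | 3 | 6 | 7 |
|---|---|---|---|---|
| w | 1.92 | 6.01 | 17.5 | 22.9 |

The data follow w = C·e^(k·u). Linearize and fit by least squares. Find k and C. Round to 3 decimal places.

Linearized form: ln w = k·u + ln C. From the 4 transformed points,
Σu = 16.0000, Σ(u)² = 94.0000, Σln w = 8.4391, Σu·ln w = 44.4714.
Normal system: [[94.0000, 16.0000]; [16.0000, 4]]·[k, ln C]ᵀ = [44.4714, 8.4391]ᵀ.
Slope k = (n·Σu·ln w − Σu·Σln w)/(n·Σ(u)² − (Σu)²) = (4·44.4714 − 16.0000·8.4391)/120.0000 = 0.35717; ln C = (Σln w − k·Σu)/n = 0.68109, so C = exp(0.68109) = 1.97604.

k = 0.357, C = 1.976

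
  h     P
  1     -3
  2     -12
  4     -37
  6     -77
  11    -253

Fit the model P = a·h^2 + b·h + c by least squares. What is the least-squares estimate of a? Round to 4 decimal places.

a = -2.0175

Setting ∂/∂a … = 0 gives: 16210·a + 1620·b + 178·c = -34028;  1620·a + 178·b + 24·c = -3420;  178·a + 24·b + 5·c = -382.
Inverting the 3×3 Gram matrix, [a, b, c]ᵀ = [-85476/42367, -28194/42367, -58562/42367]ᵀ.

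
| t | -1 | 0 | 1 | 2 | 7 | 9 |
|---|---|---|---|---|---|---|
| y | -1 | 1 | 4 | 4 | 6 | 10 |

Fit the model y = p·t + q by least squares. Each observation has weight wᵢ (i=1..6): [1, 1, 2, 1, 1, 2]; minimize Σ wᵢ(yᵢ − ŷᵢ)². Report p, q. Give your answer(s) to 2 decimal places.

p = 0.88, q = 1.66

From the data, Σwᵢ·t·t = 218, Σwᵢ·t = 28, Σwᵢ·1 = 8.
For MᵀWy: Σwᵢ·t·y = 239, Σwᵢ·y = 38.
MᵀWM·[p, q]ᵀ = MᵀWy becomes [[218, 28]; [28, 8]]·[p, q]ᵀ = [239, 38]ᵀ.
Determinant 218·8 − 28² = 960.
p = (239·8 − 28·38)/960 = 53/60; q = (218·38 − 28·239)/960 = 199/120.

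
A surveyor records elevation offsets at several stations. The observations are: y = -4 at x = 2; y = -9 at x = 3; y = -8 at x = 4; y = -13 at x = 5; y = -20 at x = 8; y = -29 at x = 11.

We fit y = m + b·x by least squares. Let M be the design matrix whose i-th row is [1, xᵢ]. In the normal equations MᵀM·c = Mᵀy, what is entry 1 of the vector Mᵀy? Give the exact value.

Entry 1 ↔ basis 1, so (Mᵀy)_{1} = Σᵢ yᵢ = (1)·(-4) + (1)·(-9) + (1)·(-8) + (1)·(-13) + (1)·(-20) + (1)·(-29) = -83.

-83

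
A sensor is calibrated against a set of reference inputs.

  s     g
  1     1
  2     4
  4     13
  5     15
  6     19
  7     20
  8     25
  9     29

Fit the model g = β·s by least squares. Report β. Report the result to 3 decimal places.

Forming AᵀA = [[276]] and Aᵀg = [851]ᵀ gives AᵀA·[β]ᵀ = Aᵀg.
Hence β = 851 / 276 ≈ 3.08333.

β = 3.083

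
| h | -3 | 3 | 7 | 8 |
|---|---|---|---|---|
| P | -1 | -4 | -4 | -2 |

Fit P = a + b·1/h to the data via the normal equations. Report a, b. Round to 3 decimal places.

a = -2.448, b = -4.514

From the data, Σ1 = 4, Σ1/h = 15/56, Σ1/h·1/h = 7289/28224.
Right-hand side: ΣP = -11, Σ1/h·P = -51/28.
Determinant 4·(7289/28224) − (15/56)² = 27131/28224.
a = ((-11)·(7289/28224) − (15/56)·(-51/28))/(27131/28224) = -66409/27131; b = (4·(-51/28) − (15/56)·(-11))/(27131/28224) = -122472/27131.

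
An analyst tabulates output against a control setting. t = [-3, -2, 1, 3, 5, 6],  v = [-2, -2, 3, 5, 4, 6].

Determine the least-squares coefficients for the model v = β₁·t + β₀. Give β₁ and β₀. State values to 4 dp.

Entries of MᵀM: Σt·t = 84, Σt = 10, Σ1 = 6.
For Mᵀv: Σt·v = 84, Σv = 14.
MᵀM·[β₁, β₀]ᵀ = Mᵀv becomes [[84, 10]; [10, 6]]·[β₁, β₀]ᵀ = [84, 14]ᵀ.
det = 84·6 − 10² = 404.
β₁ = (84·6 − 10·14)/404 = 91/101; β₀ = (84·14 − 10·84)/404 = 84/101.

β₁ = 0.9010, β₀ = 0.8317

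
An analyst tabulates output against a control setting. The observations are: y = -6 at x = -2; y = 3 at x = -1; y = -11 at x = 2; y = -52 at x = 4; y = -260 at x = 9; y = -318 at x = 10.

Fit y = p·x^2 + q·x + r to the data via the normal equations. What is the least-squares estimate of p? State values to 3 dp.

From the data, Σx^2·x^2 = 16850, Σx^2·x = 1792, Σx^2 = 206, Σx·x = 206, Σx = 22, Σ1 = 6.
Right-hand side: Σx^2·y = -53757, Σx·y = -5741, Σy = -644.
Solving the 3×3 system (Gaussian elimination) gives p = -694129/226122, q = -356143/226122, r = 144532/37687.

p = -3.070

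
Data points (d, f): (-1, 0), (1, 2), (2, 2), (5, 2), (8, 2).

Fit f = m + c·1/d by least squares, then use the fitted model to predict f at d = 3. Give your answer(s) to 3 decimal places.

The normal system MᵀM·[m, c]ᵀ = Mᵀf is [[5, 33/40]; [33/40, 3689/1600]]·[m, c]ᵀ = [8, 73/20]ᵀ.
Determinant 5·(3689/1600) − (33/40)² = 4339/400.
m = (8·(3689/1600) − (33/40)·(73/20))/(4339/400) = 12347/8678; c = (5·(73/20) − (33/40)·8)/(4339/400) = 4660/4339.
At d = 3: f̂ = (12347/8678)·(1) + (4660/4339)·(1/3) = 46361/26034.

f̂ = 1.781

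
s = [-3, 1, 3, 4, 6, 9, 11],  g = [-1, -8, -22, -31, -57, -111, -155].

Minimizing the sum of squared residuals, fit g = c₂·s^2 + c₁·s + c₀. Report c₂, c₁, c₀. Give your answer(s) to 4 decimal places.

c₂ = -0.9484, c₁ = -3.4068, c₀ = -2.9231

From the data, Σs^2·s^2 = 22917, Σs^2·s = 2341, Σs^2 = 273, Σs·s = 273, Σs = 31, Σ1 = 7.
Right-hand side: Σs^2·g = -30509, Σs·g = -3241, Σg = -385.
Inverting the 3×3 Gram matrix, [c₂, c₁, c₀]ᵀ = [-637009/671633, -2288146/671633, -1963246/671633]ᵀ.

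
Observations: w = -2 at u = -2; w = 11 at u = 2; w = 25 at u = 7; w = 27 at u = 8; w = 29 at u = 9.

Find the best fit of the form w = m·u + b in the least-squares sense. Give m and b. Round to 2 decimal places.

Normal-equation sums: Σu·u = 202, Σu = 24, Σ1 = 5.
Moment sums: Σu·w = 678, Σw = 90.
det = 202·5 − 24² = 434.
m = (678·5 − 24·90)/434 = 615/217; b = (202·90 − 24·678)/434 = 954/217.

m = 2.83, b = 4.40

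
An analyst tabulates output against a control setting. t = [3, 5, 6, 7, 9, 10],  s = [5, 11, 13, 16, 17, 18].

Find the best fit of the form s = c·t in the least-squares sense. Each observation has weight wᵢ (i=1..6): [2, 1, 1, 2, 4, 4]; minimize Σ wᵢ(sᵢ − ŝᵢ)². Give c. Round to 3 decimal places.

c = 1.908

The normal equations are: 901·c = 1719.
c = 1719/901 = 1.90788.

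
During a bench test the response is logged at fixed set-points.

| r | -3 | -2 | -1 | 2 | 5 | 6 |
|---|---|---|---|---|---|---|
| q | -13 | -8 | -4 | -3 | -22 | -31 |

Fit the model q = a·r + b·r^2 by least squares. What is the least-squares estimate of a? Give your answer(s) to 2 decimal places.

Entries of XᵀX: Σr·r = 79, Σr·r^2 = 313, Σr^2·r^2 = 2035.
And Σr·q = -243, Σr^2·q = -1831.
Normal equations: [[79, 313]; [313, 2035]]·[a, b]ᵀ = [-243, -1831]ᵀ.
det = 79·2035 − 313² = 62796.
a = ((-243)·2035 − 313·(-1831))/62796 = 39299/31398; b = (79·(-1831) − 313·(-243))/62796 = -34295/31398.

a = 1.25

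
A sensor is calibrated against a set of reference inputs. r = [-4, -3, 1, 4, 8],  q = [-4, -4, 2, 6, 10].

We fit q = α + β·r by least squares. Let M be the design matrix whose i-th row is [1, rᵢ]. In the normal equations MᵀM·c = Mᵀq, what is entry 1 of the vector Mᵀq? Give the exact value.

10

Entry 1 ↔ basis 1, so (Mᵀq)_{1} = Σᵢ qᵢ = (1)·(-4) + (1)·(-4) + (1)·(2) + (1)·(6) + (1)·(10) = 10.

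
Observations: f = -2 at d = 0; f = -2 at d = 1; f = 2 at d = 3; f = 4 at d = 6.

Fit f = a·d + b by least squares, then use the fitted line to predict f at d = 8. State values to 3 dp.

f̂ = 6.524

Normal-equation sums: Σd·d = 46, Σd = 10, Σ1 = 4.
For Xᵀf: Σd·f = 28, Σf = 2.
So XᵀX·[a, b]ᵀ = Xᵀf: [[46, 10]; [10, 4]]·[a, b]ᵀ = [28, 2]ᵀ.
det = 46·4 − 10² = 84.
a = (28·4 − 10·2)/84 = 23/21; b = (46·2 − 10·28)/84 = -47/21.
At d = 8: f̂ = (23/21)·(8) + (-47/21)·(1) = 137/21.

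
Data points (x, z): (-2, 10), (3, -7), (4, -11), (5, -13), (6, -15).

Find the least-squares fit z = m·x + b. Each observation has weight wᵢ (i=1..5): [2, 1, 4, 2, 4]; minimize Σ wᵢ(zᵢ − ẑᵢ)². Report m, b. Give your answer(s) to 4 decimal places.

m = -3.1670, b = 2.9370

From the data, Σwᵢ·x·x = 275, Σwᵢ·x = 49, Σwᵢ·1 = 13.
Right-hand side: Σwᵢ·x·z = -727, Σwᵢ·z = -117.
det = 275·13 − 49² = 1174.
m = ((-727)·13 − 49·(-117))/1174 = -1859/587; b = (275·(-117) − 49·(-727))/1174 = 1724/587.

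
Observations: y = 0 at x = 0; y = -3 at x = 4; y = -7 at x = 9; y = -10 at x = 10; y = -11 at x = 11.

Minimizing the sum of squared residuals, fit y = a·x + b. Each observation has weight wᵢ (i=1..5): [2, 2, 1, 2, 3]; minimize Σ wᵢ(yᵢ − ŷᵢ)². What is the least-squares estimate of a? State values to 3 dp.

a = -1.011

Setting ∂/∂a … = 0 gives: 676·a + 70·b = -650;  70·a + 10·b = -66.
(Σwᵢ·x·x = 676, Σwᵢ·x = 70, Σwᵢ·1 = 10, Σwᵢ·x·y = -650, Σwᵢ·y = -66.)
Determinant 676·10 − 70² = 1860.
a = ((-650)·10 − 70·(-66))/1860 = -94/93; b = (676·(-66) − 70·(-650))/1860 = 221/465.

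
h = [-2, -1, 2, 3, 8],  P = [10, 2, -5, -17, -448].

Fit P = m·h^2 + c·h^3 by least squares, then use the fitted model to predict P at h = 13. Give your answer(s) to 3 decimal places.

P̂ = -2015.900

Entries of XᵀX: Σh^2·h^2 = 4210, Σh^2·h^3 = 33010, Σh^3·h^3 = 263002.
Right-hand side: Σh^2·P = -28803, Σh^3·P = -229957.
Normal equations: [[4210, 33010]; [33010, 263002]]·[m, c]ᵀ = [-28803, -229957]ᵀ.
Δ = 4210·263002 − 33010² = 17578320.
m = ((-28803)·263002 − 33010·(-229957))/17578320 = 3908491/4394580; c = (4210·(-229957) − 33010·(-28803))/17578320 = -866597/878916.
At h = 13: P̂ = (3908491/4394580)·(169) + (-866597/878916)·(2197) = -1476505511/732430.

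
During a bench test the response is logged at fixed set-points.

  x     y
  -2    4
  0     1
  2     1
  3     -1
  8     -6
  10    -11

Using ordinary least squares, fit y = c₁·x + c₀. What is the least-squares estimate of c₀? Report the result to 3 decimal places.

MᵀM·[c₁, c₀]ᵀ = Mᵀy reads: 181·c₁ + 21·c₀ = -167;  21·c₁ + 6·c₀ = -12.
det = 181·6 − 21² = 645.
c₁ = ((-167)·6 − 21·(-12))/645 = -50/43; c₀ = (181·(-12) − 21·(-167))/645 = 89/43.

c₀ = 2.070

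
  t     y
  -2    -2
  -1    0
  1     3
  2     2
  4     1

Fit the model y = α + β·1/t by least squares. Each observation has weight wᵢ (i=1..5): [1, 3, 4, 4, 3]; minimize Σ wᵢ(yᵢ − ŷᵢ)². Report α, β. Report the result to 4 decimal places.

α = 1.0302, β = 1.7069

Forming AᵀWA = [[15, 13/4]; [13/4, 135/16]] and AᵀWy = [21, 71/4]ᵀ gives AᵀWA·[α, β]ᵀ = AᵀWy.
Eliminating β: (135/16)·(row 1) − (13/4)·(row 2) gives 116·α = (135/16)·21 − (13/4)·(71/4) = 239/2, so α = 239/232.
Then β = ((71/4) − (13/4)·(239/232))/(135/16) = 99/58.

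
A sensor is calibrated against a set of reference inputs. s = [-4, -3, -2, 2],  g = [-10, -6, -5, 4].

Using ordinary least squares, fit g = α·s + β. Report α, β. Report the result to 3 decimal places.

Setting ∂/∂α … = 0 gives: 33·α + (-7)·β = 76;  (-7)·α + 4·β = -17.
(Σs·s = 33, Σs = -7, Σ1 = 4, Σs·g = 76, Σg = -17.)
Eliminating β: 4·(row 1) − (-7)·(row 2) gives 83·α = 4·76 − (-7)·(-17) = 185, so α = 185/83.
Then β = ((-17) − (-7)·(185/83))/4 = -29/83.

α = 2.229, β = -0.349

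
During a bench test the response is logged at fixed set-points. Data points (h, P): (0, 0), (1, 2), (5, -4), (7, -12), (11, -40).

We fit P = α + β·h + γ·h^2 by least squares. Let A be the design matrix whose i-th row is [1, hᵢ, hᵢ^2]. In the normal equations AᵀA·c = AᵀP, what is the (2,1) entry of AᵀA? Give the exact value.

Row 2 ↔ basis h, column 1 ↔ basis 1, so (AᵀA)_{2,1} = Σᵢ h = (0)·(1) + (1)·(1) + (5)·(1) + (7)·(1) + (11)·(1) = 24.

24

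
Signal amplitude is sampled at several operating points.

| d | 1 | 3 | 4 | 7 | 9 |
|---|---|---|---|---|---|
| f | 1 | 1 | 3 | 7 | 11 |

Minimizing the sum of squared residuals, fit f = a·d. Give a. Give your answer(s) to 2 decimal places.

a = 1.05

Sums needed: Σd·d = 156.
For Xᵀf: Σd·f = 164.
So XᵀX·[a]ᵀ = Xᵀf: [[156]]·[a]ᵀ = [164]ᵀ.
Hence a = 164 / 156 ≈ 1.05128.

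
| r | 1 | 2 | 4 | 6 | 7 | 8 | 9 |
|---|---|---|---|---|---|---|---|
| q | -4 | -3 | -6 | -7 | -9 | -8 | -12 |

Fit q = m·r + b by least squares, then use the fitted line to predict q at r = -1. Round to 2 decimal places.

AᵀA·[m, b]ᵀ = Aᵀq reads: 251·m + 37·b = -311;  37·m + 7·b = -49.
Eliminating b: 7·(row 1) − 37·(row 2) gives 388·m = 7·(-311) − 37·(-49) = -364, so m = -91/97.
Then b = ((-49) − 37·(-91/97))/7 = -198/97.
At r = -1: q̂ = (-91/97)·(-1) + (-198/97)·(1) = -107/97.

q̂ = -1.10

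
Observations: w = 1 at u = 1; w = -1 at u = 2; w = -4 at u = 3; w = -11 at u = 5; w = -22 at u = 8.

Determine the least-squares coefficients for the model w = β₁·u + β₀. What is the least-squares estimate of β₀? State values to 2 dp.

With design matrix X, XᵀX = [[103, 19]; [19, 5]] and Xᵀw = [-244, -37]ᵀ.
Eliminating β₀: 5·(row 1) − 19·(row 2) gives 154·β₁ = 5·(-244) − 19·(-37) = -517, so β₁ = -47/14.
Then β₀ = ((-37) − 19·(-47/14))/5 = 75/14.

β₀ = 5.36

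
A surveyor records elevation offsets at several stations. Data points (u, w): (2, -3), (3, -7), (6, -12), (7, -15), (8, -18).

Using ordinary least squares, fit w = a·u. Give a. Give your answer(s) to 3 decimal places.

a = -2.148

From the data, Σu·u = 162.
Moment sums: Σu·w = -348.
Normal equations: [[162]]·[a]ᵀ = [-348]ᵀ.
Hence a = -348 / 162 ≈ -2.14815.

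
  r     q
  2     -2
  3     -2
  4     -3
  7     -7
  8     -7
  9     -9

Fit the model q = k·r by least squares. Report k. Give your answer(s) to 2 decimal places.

MᵀM·[k]ᵀ = Mᵀq reads: 223·k = -208.
(Σr·r = 223, Σr·q = -208.)
k = (-208)/223 = -0.932735.

k = -0.93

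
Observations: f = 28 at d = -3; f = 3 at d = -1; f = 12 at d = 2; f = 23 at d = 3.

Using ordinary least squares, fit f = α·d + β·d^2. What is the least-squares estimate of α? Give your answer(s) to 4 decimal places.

With design matrix X, XᵀX = [[23, 7]; [7, 179]] and Xᵀf = [6, 510]ᵀ.
det = 23·179 − 7² = 4068.
α = (6·179 − 7·510)/4068 = -208/339; β = (23·510 − 7·6)/4068 = 974/339.

α = -0.6136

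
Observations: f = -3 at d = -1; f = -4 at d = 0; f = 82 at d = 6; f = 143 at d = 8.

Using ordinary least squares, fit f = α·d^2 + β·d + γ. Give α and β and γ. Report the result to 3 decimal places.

α = 2.061, β = 1.851, γ = -3.552

MᵀM·[α, β, γ]ᵀ = Mᵀf reads: 5393·α + 727·β + 101·γ = 12101;  727·α + 101·β + 13·γ = 1639;  101·α + 13·β + 4·γ = 218.
Inverting the 3×3 Gram matrix, [α, β, γ]ᵀ = [2201/1068, 9883/5340, -3161/890]ᵀ.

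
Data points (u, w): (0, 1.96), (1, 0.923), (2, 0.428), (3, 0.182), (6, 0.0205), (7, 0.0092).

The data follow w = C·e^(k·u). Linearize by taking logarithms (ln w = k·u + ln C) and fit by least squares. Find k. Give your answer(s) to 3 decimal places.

k = -0.764

With ln wᵢ as the transformed response and uᵢ as the regressor:
Σu = 19.0000, Σ(u)² = 99.0000, Σln w = -10.5354, Σu·ln w = -63.0325.
Equations: 99.0000·k + 19.0000·ln C = -63.0325;  19.0000·k + 6·ln C = -10.5354.
Solving (det = 233.0000): k = -0.76404, ln C = 0.66355.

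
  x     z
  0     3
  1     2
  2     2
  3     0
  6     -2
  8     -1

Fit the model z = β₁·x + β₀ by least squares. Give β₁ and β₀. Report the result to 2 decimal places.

β₁ = -0.58, β₀ = 2.59

Entries of MᵀM: Σx·x = 114, Σx = 20, Σ1 = 6.
Right-hand side: Σx·z = -14, Σz = 4.
So MᵀM·[β₁, β₀]ᵀ = Mᵀz: [[114, 20]; [20, 6]]·[β₁, β₀]ᵀ = [-14, 4]ᵀ.
Δ = 114·6 − 20² = 284.
β₁ = ((-14)·6 − 20·4)/284 = -41/71; β₀ = (114·4 − 20·(-14))/284 = 184/71.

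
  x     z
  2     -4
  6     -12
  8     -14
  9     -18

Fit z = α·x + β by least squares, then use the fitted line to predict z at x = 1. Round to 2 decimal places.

From the data, Σx·x = 185, Σx = 25, Σ1 = 4.
And Σx·z = -354, Σz = -48.
Normal equations: [[185, 25]; [25, 4]]·[α, β]ᵀ = [-354, -48]ᵀ.
Δ = 185·4 − 25² = 115.
α = ((-354)·4 − 25·(-48))/115 = -216/115; β = (185·(-48) − 25·(-354))/115 = -6/23.
At x = 1: ẑ = (-216/115)·(1) + (-6/23)·(1) = -246/115.

ẑ = -2.14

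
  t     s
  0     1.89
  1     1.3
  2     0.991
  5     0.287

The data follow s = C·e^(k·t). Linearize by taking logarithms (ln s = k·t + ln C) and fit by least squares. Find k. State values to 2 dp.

k = -0.38

Let Y = ln s. Fitting Y = k·t + ln C by least squares:
Σt = 8.0000, Σ(t)² = 30.0000, Σln s = -0.3584, Σt·ln s = -5.9971.
Equations: 30.0000·k + 8.0000·ln C = -5.9971;  8.0000·k + 4·ln C = -0.3584.
Δ = 30.0000·4 − (8.0000)² = 56.0000; k = (-5.9971·4 − 8.0000·-0.3584)/56.0000 = -0.37717, ln C = (30.0000·-0.3584 − 8.0000·-5.9971)/56.0000 = 0.66474.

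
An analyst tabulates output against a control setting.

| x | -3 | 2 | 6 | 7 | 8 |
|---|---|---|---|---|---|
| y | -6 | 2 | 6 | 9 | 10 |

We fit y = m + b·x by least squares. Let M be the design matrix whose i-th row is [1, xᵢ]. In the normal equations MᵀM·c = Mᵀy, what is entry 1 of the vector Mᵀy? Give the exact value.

21

Entry 1 ↔ basis 1, so (Mᵀy)_{1} = Σᵢ yᵢ = (1)·(-6) + (1)·(2) + (1)·(6) + (1)·(9) + (1)·(10) = 21.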